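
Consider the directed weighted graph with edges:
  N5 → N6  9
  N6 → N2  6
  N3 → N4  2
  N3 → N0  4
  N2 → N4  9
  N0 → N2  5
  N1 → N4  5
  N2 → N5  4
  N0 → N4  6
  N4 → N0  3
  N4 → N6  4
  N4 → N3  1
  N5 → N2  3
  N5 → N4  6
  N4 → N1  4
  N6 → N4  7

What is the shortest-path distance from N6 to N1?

Candidate routes:
N6 -> N2 -> N5 -> N4 -> N1: 6 + 4 + 6 + 4 = 20
N6 -> N4 -> N1: 7 + 4 = 11
N6 -> N2 -> N4 -> N1: 6 + 9 + 4 = 19
The minimum is 11.

11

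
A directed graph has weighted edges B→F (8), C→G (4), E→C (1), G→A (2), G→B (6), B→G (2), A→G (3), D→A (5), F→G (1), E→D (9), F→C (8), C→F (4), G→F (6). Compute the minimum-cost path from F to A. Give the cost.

Candidate routes:
F -> G -> A: 1 + 2 = 3
F -> C -> G -> A: 8 + 4 + 2 = 14
Shortest: 3.

3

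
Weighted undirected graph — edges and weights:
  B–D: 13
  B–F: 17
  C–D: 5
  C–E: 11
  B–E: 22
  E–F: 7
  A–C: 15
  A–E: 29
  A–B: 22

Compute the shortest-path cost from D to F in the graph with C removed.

30

Routes from D to F avoiding C:
D→B→A→E→F: 13 + 22 + 29 + 7 = 71
D→B→E→F: 13 + 22 + 7 = 42
D→B→F: 13 + 17 = 30
The minimum is 30.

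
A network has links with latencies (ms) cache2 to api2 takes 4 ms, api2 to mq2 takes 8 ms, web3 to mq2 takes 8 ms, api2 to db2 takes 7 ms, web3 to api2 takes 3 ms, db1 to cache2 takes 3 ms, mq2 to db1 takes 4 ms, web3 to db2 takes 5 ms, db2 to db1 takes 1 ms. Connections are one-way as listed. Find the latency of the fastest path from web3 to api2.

3

Routes from web3 to api2:
web3 - api2: 3
web3 - mq2 - db1 - cache2 - api2: 8 + 4 + 3 + 4 = 19
web3 - db2 - db1 - cache2 - api2: 5 + 1 + 3 + 4 = 13
The minimum is 3 ms.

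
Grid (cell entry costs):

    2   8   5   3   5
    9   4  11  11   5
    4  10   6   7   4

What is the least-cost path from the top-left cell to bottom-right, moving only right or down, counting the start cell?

Best path: (0,0) -> (0,1) -> (0,2) -> (0,3) -> (0,4) -> (1,4) -> (2,4)
Cost: 2 + 8 + 5 + 3 + 5 + 5 + 4 = 32

32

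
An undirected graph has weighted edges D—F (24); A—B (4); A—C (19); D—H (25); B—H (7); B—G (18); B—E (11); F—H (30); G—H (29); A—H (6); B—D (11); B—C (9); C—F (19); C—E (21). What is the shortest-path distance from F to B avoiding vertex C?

35

Comparing a few candidate routes:
F-H-A-B: 30 + 6 + 4 = 40
F-H-B: 30 + 7 = 37
F-D-H-B: 24 + 25 + 7 = 56
F-D-B: 24 + 11 = 35
Best route has total 35.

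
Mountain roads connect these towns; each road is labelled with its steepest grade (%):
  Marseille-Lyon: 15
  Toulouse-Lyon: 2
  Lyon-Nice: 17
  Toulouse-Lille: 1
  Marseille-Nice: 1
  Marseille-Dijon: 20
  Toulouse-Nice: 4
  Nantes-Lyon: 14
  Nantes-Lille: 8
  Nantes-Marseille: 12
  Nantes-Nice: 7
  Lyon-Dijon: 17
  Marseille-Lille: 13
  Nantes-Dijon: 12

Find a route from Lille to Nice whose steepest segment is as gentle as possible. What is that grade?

Checking several routes:
Lille-Nantes-Marseille-Nice: max(8, 12, 1) = 12
Lille-Marseille-Nantes-Nice: max(13, 12, 7) = 13
Lille-Nantes-Nice: max(8, 7) = 8
Lille-Toulouse-Nice: max(1, 4) = 4
Lille-Marseille-Nice: max(13, 1) = 13
Lille-Toulouse-Lyon-Nantes-Nice: max(1, 2, 14, 7) = 14
Best route has worst link 4%.

4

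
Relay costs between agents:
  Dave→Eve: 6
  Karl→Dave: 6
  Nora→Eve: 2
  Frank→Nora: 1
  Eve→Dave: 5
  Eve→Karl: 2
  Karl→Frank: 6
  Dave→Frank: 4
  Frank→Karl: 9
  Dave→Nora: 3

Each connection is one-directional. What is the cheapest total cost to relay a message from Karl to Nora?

Routes from Karl to Nora:
Karl - Dave - Nora: 6 + 3 = 9
Karl - Dave - Frank - Nora: 6 + 4 + 1 = 11
Karl - Frank - Nora: 6 + 1 = 7
Best route has total 7.

7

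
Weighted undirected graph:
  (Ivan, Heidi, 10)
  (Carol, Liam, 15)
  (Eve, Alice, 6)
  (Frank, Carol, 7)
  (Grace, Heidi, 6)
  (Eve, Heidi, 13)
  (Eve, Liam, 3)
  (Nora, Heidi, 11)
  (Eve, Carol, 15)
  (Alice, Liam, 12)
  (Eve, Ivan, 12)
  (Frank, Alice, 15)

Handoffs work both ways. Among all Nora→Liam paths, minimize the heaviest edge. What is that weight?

Some routes from Nora to Liam:
Nora → Heidi → Ivan → Eve → Alice → Liam: max(11, 10, 12, 6, 12) = 12
Nora → Heidi → Ivan → Eve → Liam: max(11, 10, 12, 3) = 12
Nora → Heidi → Eve → Alice → Liam: max(11, 13, 6, 12) = 13
The minimum achievable maximum is 12.

12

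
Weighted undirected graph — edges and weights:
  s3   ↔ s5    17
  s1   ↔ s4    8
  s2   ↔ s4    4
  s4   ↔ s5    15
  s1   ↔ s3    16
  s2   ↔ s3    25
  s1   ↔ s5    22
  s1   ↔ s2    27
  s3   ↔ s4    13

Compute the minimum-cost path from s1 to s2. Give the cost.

Checking several routes:
s1 -> s4 -> s2: 8 + 4 = 12
s1 -> s2: 27
s1 -> s3 -> s4 -> s2: 16 + 13 + 4 = 33
s1 -> s3 -> s2: 16 + 25 = 41
Best route has total 12.

12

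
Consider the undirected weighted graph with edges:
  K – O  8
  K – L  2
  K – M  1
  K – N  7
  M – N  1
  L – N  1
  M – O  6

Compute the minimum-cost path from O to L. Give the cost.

Comparing a few candidate routes:
O → K → L: 8 + 2 = 10
O → K → M → N → L: 8 + 1 + 1 + 1 = 11
O → M → N → L: 6 + 1 + 1 = 8
O → M → K → L: 6 + 1 + 2 = 9
Shortest: 8.

8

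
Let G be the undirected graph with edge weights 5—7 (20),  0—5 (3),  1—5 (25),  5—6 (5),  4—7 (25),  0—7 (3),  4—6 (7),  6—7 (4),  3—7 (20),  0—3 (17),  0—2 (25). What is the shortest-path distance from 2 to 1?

53

Some routes from 2 to 1:
2 → 0 → 3 → 7 → 6 → 5 → 1: 25 + 17 + 20 + 4 + 5 + 25 = 96
2 → 0 → 5 → 1: 25 + 3 + 25 = 53
2 → 0 → 7 → 6 → 5 → 1: 25 + 3 + 4 + 5 + 25 = 62
2 → 0 → 7 → 4 → 6 → 5 → 1: 25 + 3 + 25 + 7 + 5 + 25 = 90
2 → 0 → 7 → 5 → 1: 25 + 3 + 20 + 25 = 73
Shortest: 53.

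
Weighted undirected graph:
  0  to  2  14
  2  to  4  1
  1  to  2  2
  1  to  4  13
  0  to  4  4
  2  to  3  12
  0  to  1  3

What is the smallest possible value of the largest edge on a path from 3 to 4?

12

Paths from 3 to 4:
3 -> 2 -> 1 -> 4: max(12, 2, 13) = 13
3 -> 2 -> 1 -> 0 -> 4: max(12, 2, 3, 4) = 12
3 -> 2 -> 0 -> 4: max(12, 14, 4) = 14
3 -> 2 -> 4: max(12, 1) = 12
3 -> 2 -> 0 -> 1 -> 4: max(12, 14, 3, 13) = 14
Smallest bottleneck: 12.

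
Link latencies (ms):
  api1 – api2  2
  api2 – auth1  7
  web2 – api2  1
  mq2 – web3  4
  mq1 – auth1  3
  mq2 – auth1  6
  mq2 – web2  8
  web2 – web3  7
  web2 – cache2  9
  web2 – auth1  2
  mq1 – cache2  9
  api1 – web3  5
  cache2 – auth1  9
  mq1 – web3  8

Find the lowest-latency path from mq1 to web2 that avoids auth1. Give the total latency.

15

Paths from mq1 to web2 avoiding auth1:
mq1 -> web3 -> api1 -> api2 -> web2: 8 + 5 + 2 + 1 = 16
mq1 -> web3 -> web2: 8 + 7 = 15
mq1 -> cache2 -> web2: 9 + 9 = 18
mq1 -> web3 -> mq2 -> web2: 8 + 4 + 8 = 20
Shortest: 15 ms.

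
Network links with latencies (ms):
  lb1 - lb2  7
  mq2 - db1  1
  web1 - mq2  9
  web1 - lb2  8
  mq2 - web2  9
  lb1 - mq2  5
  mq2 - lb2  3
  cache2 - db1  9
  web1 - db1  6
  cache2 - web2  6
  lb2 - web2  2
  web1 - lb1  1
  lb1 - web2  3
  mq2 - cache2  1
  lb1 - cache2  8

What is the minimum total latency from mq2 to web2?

5

Comparing a few candidate routes:
mq2 → lb2 → web2: 3 + 2 = 5
mq2 → cache2 → web2: 1 + 6 = 7
mq2 → web2: 9
mq2 → lb1 → web2: 5 + 3 = 8
Shortest: 5 ms.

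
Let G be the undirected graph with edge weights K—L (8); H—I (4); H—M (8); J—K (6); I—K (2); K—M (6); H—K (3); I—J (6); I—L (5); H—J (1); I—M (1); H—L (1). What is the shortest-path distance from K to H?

Some routes from K to H:
K → J → H: 6 + 1 = 7
K → I → H: 2 + 4 = 6
K → H: 3
The minimum is 3.

3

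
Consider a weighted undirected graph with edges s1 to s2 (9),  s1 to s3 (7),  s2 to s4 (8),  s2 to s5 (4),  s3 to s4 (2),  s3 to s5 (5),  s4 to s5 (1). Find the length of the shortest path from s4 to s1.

Candidate routes:
s4→s3→s5→s2→s1: 2 + 5 + 4 + 9 = 20
s4→s5→s2→s1: 1 + 4 + 9 = 14
s4→s2→s1: 8 + 9 = 17
s4→s3→s1: 2 + 7 = 9
s4→s2→s5→s3→s1: 8 + 4 + 5 + 7 = 24
s4→s5→s3→s1: 1 + 5 + 7 = 13
Shortest: 9.

9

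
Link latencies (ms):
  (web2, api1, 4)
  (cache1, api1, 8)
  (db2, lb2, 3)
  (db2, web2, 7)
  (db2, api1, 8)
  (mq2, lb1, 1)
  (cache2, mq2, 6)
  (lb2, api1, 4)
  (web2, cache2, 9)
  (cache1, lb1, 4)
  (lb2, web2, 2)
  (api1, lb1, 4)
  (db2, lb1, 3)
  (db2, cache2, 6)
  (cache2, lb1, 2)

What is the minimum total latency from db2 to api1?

7

A few of the db2→api1 routes:
db2→api1: 8
db2→lb1→api1: 3 + 4 = 7
db2→lb2→api1: 3 + 4 = 7
Best route has total 7 ms.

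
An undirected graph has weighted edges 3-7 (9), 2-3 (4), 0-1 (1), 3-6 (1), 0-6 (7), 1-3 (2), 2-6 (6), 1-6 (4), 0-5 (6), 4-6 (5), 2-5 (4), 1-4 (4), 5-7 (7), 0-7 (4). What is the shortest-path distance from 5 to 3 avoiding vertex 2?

Comparing a few candidate routes:
5 - 0 - 1 - 3: 6 + 1 + 2 = 9
5 - 7 - 0 - 1 - 3: 7 + 4 + 1 + 2 = 14
5 - 0 - 1 - 6 - 3: 6 + 1 + 4 + 1 = 12
5 - 7 - 3: 7 + 9 = 16
5 - 0 - 6 - 3: 6 + 7 + 1 = 14
Shortest: 9.

9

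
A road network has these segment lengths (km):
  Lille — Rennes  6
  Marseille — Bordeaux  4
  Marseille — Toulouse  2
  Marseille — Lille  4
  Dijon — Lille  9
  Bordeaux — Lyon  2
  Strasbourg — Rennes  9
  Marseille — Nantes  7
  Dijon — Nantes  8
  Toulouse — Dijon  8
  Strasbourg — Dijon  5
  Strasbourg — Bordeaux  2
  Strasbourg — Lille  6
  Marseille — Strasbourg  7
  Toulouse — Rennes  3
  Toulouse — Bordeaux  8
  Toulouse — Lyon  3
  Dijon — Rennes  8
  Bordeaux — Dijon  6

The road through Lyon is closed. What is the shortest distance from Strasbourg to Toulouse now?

Checking several routes:
Strasbourg→Bordeaux→Toulouse: 2 + 8 = 10
Strasbourg→Bordeaux→Marseille→Toulouse: 2 + 4 + 2 = 8
Strasbourg→Marseille→Toulouse: 7 + 2 = 9
Best route has total 8 km.

8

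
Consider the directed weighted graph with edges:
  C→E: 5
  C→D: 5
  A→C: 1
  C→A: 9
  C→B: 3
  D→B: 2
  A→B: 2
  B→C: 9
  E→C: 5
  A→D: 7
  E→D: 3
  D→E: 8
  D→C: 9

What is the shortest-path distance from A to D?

A few of the A→D routes:
A-C-E-D: 1 + 5 + 3 = 9
A-C-D: 1 + 5 = 6
A-D: 7
Shortest: 6.

6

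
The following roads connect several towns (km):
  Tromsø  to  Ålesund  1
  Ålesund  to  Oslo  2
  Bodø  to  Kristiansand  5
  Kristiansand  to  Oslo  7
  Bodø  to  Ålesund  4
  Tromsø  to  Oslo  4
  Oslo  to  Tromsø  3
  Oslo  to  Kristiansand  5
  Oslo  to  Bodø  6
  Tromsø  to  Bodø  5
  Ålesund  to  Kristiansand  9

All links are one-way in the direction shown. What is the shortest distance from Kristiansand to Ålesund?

Routes from Kristiansand to Ålesund:
Kristiansand-Oslo-Tromsø-Bodø-Ålesund: 7 + 3 + 5 + 4 = 19
Kristiansand-Oslo-Tromsø-Ålesund: 7 + 3 + 1 = 11
Kristiansand-Oslo-Bodø-Ålesund: 7 + 6 + 4 = 17
The minimum is 11 km.

11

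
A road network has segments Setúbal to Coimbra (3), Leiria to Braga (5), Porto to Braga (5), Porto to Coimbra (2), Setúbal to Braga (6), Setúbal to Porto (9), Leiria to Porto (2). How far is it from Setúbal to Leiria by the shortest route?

7

Checking several routes:
Setúbal→Porto→Leiria: 9 + 2 = 11
Setúbal→Braga→Leiria: 6 + 5 = 11
Setúbal→Coimbra→Porto→Leiria: 3 + 2 + 2 = 7
Setúbal→Braga→Porto→Leiria: 6 + 5 + 2 = 13
The minimum is 7 mi.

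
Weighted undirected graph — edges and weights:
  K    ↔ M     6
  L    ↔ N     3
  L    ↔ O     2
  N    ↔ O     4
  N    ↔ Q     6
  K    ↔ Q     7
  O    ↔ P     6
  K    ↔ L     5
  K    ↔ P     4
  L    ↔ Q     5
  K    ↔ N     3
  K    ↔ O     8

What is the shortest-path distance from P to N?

7

Some routes from P to N:
P - O - N: 6 + 4 = 10
P - K - L - N: 4 + 5 + 3 = 12
P - K - L - O - N: 4 + 5 + 2 + 4 = 15
P - O - L - N: 6 + 2 + 3 = 11
P - O - L - K - N: 6 + 2 + 5 + 3 = 16
P - K - N: 4 + 3 = 7
Best route has total 7.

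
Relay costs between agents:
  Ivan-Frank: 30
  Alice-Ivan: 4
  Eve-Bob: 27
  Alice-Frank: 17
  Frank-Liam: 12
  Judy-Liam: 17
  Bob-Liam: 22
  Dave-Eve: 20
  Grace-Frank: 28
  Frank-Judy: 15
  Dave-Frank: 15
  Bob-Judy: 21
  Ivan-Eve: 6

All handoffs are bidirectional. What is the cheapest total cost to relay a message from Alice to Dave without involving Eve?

Routes from Alice to Dave avoiding Eve:
Alice→Ivan→Frank→Dave: 4 + 30 + 15 = 49
Alice→Frank→Dave: 17 + 15 = 32
The minimum is 32.

32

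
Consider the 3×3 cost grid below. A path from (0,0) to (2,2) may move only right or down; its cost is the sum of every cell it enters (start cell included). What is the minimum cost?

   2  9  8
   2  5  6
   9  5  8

Path (0,0) → (1,0) → (1,1) → (2,1) → (2,2): 2 + 2 + 5 + 5 + 8 = 22.
(Top row then right column would cost 33.)

22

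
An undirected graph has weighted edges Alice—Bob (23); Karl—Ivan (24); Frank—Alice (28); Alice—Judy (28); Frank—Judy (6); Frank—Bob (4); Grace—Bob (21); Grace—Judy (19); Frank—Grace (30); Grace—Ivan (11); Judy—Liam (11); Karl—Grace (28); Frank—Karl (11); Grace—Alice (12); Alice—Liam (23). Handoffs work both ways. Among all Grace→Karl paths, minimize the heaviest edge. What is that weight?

Some routes from Grace to Karl:
Grace-Alice-Bob-Frank-Karl: max(12, 23, 4, 11) = 23
Grace-Judy-Liam-Alice-Bob-Frank-Karl: max(19, 11, 23, 23, 4, 11) = 23
Grace-Bob-Frank-Karl: max(21, 4, 11) = 21
Grace-Bob-Alice-Liam-Judy-Frank-Karl: max(21, 23, 23, 11, 6, 11) = 23
Grace-Judy-Frank-Karl: max(19, 6, 11) = 19
The minimum achievable maximum is 19.

19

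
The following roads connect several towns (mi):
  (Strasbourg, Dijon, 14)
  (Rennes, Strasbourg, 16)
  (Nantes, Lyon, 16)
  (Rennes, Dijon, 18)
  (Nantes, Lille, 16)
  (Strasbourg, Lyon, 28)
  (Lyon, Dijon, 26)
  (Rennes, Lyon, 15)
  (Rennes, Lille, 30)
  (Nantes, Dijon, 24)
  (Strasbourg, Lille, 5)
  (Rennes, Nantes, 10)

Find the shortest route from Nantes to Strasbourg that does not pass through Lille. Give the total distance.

26

Comparing a few candidate routes:
Nantes - Dijon - Strasbourg: 24 + 14 = 38
Nantes - Rennes - Dijon - Strasbourg: 10 + 18 + 14 = 42
Nantes - Rennes - Strasbourg: 10 + 16 = 26
The minimum is 26 mi.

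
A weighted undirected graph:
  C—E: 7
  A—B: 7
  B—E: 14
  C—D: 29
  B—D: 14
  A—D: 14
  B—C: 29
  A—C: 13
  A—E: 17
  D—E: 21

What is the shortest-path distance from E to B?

14

A few of the E→B routes:
E → D → B: 21 + 14 = 35
E → B: 14
E → C → A → B: 7 + 13 + 7 = 27
E → A → B: 17 + 7 = 24
E → C → B: 7 + 29 = 36
Shortest: 14.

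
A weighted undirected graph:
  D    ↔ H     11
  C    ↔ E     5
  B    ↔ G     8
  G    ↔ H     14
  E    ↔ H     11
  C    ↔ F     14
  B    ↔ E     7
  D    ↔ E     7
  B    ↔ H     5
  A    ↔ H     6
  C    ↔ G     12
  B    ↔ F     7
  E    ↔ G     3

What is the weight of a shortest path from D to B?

14

Comparing a few candidate routes:
D→E→H→B: 7 + 11 + 5 = 23
D→E→B: 7 + 7 = 14
D→E→G→B: 7 + 3 + 8 = 18
D→H→B: 11 + 5 = 16
Shortest: 14.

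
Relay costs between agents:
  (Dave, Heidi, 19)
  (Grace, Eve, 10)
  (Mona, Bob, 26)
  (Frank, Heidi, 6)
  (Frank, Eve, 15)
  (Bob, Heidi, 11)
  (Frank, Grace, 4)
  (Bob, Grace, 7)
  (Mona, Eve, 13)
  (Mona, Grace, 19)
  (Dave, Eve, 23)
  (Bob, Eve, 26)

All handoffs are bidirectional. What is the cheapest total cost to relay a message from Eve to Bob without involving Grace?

Paths from Eve to Bob avoiding Grace:
Eve-Bob: 26
Eve-Dave-Heidi-Bob: 23 + 19 + 11 = 53
Eve-Mona-Bob: 13 + 26 = 39
Eve-Frank-Heidi-Bob: 15 + 6 + 11 = 32
The minimum is 26.

26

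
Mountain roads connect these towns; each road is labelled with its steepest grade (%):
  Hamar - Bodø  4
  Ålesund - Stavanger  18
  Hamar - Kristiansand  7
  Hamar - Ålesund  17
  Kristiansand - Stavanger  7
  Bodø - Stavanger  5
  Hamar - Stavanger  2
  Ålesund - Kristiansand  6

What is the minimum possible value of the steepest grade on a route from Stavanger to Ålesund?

7

Some routes from Stavanger to Ålesund:
Stavanger - Hamar - Kristiansand - Ålesund: max(2, 7, 6) = 7
Stavanger - Bodø - Hamar - Ålesund: max(5, 4, 17) = 17
Stavanger - Hamar - Ålesund: max(2, 17) = 17
Stavanger - Bodø - Hamar - Kristiansand - Ålesund: max(5, 4, 7, 6) = 7
Stavanger - Kristiansand - Ålesund: max(7, 6) = 7
The minimum achievable maximum is 7%.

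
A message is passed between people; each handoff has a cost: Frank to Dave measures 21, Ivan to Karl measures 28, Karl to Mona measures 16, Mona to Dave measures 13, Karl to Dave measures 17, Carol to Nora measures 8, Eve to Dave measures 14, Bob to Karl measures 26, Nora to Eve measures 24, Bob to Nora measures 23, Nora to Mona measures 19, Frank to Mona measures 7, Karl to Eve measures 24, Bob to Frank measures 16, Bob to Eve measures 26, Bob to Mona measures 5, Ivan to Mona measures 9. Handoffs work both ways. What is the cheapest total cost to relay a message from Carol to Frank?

34

Some routes from Carol to Frank:
Carol-Nora-Eve-Dave-Mona-Frank: 8 + 24 + 14 + 13 + 7 = 66
Carol-Nora-Mona-Bob-Frank: 8 + 19 + 5 + 16 = 48
Carol-Nora-Mona-Frank: 8 + 19 + 7 = 34
Carol-Nora-Mona-Dave-Frank: 8 + 19 + 13 + 21 = 61
Carol-Nora-Bob-Mona-Frank: 8 + 23 + 5 + 7 = 43
Carol-Nora-Bob-Frank: 8 + 23 + 16 = 47
Best route has total 34.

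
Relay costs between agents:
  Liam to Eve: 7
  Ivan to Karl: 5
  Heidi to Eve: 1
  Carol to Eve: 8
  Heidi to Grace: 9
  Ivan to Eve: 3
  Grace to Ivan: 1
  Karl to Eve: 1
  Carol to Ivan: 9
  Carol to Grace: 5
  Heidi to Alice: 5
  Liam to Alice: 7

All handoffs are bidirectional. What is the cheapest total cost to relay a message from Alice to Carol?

Comparing a few candidate routes:
Alice → Heidi → Eve → Carol: 5 + 1 + 8 = 14
Alice → Heidi → Eve → Ivan → Grace → Carol: 5 + 1 + 3 + 1 + 5 = 15
Alice → Heidi → Eve → Ivan → Carol: 5 + 1 + 3 + 9 = 18
Best route has total 14.

14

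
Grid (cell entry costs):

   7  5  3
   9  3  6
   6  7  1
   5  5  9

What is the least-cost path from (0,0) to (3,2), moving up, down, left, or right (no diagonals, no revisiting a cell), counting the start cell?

31

One optimal route is (0,0)→(0,1)→(0,2)→(1,2)→(2,2)→(3,2).
Its cost is 7 + 5 + 3 + 6 + 1 + 9 = 31.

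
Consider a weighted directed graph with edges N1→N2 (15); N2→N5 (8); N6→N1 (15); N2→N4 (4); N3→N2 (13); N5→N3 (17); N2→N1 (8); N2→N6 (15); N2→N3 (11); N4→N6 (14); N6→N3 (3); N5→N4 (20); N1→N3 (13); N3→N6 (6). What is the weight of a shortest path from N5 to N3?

Candidate routes:
N5 - N3: 17
N5 - N4 - N6 - N1 - N3: 20 + 14 + 15 + 13 = 62
N5 - N4 - N6 - N1 - N2 - N3: 20 + 14 + 15 + 15 + 11 = 75
N5 - N4 - N6 - N3: 20 + 14 + 3 = 37
The minimum is 17.

17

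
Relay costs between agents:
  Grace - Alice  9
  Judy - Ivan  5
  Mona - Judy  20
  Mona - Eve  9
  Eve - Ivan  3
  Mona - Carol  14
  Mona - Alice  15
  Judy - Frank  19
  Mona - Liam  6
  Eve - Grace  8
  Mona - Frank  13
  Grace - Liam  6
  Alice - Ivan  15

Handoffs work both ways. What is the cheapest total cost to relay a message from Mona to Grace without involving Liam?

17

A few of the Mona→Grace routes:
Mona - Eve - Grace: 9 + 8 = 17
Mona - Alice - Grace: 15 + 9 = 24
Mona - Eve - Ivan - Alice - Grace: 9 + 3 + 15 + 9 = 36
Mona - Judy - Ivan - Eve - Grace: 20 + 5 + 3 + 8 = 36
Best route has total 17.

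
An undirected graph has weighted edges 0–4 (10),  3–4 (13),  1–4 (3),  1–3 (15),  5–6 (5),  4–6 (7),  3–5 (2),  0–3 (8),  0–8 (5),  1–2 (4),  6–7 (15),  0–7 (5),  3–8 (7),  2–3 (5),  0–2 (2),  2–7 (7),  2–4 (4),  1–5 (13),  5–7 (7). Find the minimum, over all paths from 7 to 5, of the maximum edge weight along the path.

5

Checking several routes:
7→2→3→5: max(7, 5, 2) = 7
7→2→4→6→5: max(7, 4, 7, 5) = 7
7→2→1→4→6→5: max(7, 4, 3, 7, 5) = 7
7→0→2→3→5: max(5, 2, 5, 2) = 5
7→2→0→8→3→5: max(7, 2, 5, 7, 2) = 7
Smallest bottleneck: 5.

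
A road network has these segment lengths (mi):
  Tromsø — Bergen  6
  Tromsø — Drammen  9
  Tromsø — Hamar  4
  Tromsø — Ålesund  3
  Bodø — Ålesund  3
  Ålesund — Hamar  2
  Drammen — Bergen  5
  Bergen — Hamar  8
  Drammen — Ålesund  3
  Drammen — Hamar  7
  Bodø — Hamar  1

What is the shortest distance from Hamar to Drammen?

5

Some routes from Hamar to Drammen:
Hamar - Bergen - Drammen: 8 + 5 = 13
Hamar - Ålesund - Drammen: 2 + 3 = 5
Hamar - Drammen: 7
Hamar - Bodø - Ålesund - Drammen: 1 + 3 + 3 = 7
Hamar - Tromsø - Ålesund - Drammen: 4 + 3 + 3 = 10
Best route has total 5 mi.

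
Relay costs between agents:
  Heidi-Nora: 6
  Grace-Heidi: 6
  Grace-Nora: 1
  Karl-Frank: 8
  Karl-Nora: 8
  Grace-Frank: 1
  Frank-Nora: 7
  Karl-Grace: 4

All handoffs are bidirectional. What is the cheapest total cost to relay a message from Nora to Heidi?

6

A few of the Nora→Heidi routes:
Nora-Karl-Frank-Grace-Heidi: 8 + 8 + 1 + 6 = 23
Nora-Heidi: 6
Nora-Frank-Grace-Heidi: 7 + 1 + 6 = 14
Nora-Karl-Grace-Heidi: 8 + 4 + 6 = 18
Nora-Grace-Heidi: 1 + 6 = 7
Best route has total 6.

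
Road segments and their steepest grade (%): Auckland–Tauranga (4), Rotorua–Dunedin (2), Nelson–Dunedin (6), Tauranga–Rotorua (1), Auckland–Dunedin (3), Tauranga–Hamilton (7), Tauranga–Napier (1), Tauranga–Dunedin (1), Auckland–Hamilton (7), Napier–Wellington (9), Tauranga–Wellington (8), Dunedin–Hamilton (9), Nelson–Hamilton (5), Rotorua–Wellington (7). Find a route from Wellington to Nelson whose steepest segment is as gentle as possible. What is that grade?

A few of the Wellington→Nelson routes:
Wellington -> Rotorua -> Tauranga -> Auckland -> Dunedin -> Nelson: max(7, 1, 4, 3, 6) = 7
Wellington -> Rotorua -> Tauranga -> Hamilton -> Auckland -> Dunedin -> Nelson: max(7, 1, 7, 7, 3, 6) = 7
Wellington -> Rotorua -> Tauranga -> Dunedin -> Nelson: max(7, 1, 1, 6) = 7
Wellington -> Rotorua -> Tauranga -> Auckland -> Hamilton -> Nelson: max(7, 1, 4, 7, 5) = 7
Wellington -> Rotorua -> Tauranga -> Dunedin -> Auckland -> Hamilton -> Nelson: max(7, 1, 1, 3, 7, 5) = 7
Wellington -> Rotorua -> Tauranga -> Hamilton -> Nelson: max(7, 1, 7, 5) = 7
Smallest bottleneck: 7%.

7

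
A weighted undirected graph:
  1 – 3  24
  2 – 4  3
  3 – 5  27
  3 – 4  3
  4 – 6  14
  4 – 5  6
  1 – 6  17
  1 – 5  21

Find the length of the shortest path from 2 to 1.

Routes from 2 to 1:
2→4→6→1: 3 + 14 + 17 = 34
2→4→3→5→1: 3 + 3 + 27 + 21 = 54
2→4→3→1: 3 + 3 + 24 = 30
2→4→5→3→1: 3 + 6 + 27 + 24 = 60
2→4→5→1: 3 + 6 + 21 = 30
Best route has total 30.

30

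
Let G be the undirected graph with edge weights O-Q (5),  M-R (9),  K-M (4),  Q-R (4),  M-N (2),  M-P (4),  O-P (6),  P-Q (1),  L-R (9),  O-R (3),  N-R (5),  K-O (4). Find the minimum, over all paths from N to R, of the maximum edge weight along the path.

4

Comparing a few candidate routes:
N→M→P→Q→R: max(2, 4, 1, 4) = 4
N→M→K→O→Q→R: max(2, 4, 4, 5, 4) = 5
N→M→P→Q→O→R: max(2, 4, 1, 5, 3) = 5
N→M→K→O→R: max(2, 4, 4, 3) = 4
The minimum achievable maximum is 4.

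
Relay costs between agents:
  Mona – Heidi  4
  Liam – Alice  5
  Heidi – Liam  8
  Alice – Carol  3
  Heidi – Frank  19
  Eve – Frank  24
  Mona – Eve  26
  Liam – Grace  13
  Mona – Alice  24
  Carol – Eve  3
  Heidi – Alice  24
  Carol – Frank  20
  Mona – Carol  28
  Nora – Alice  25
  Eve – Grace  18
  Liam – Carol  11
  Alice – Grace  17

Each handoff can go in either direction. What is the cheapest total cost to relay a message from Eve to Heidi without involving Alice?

Comparing a few candidate routes:
Eve-Mona-Heidi: 26 + 4 = 30
Eve-Grace-Liam-Heidi: 18 + 13 + 8 = 39
Eve-Carol-Liam-Heidi: 3 + 11 + 8 = 22
Eve-Carol-Mona-Heidi: 3 + 28 + 4 = 35
Best route has total 22.

22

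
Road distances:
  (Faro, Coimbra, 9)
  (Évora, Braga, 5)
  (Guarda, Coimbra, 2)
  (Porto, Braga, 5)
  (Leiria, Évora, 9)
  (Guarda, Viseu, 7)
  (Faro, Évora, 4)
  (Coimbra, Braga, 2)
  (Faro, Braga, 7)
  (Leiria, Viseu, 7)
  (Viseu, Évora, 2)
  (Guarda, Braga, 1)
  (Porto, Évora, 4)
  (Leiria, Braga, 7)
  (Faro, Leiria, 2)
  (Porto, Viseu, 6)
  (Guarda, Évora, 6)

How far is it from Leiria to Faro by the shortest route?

Checking several routes:
Leiria-Faro: 2
Leiria-Viseu-Évora-Faro: 7 + 2 + 4 = 13
Leiria-Braga-Faro: 7 + 7 = 14
Leiria-Braga-Guarda-Évora-Faro: 7 + 1 + 6 + 4 = 18
Leiria-Évora-Faro: 9 + 4 = 13
Leiria-Braga-Évora-Faro: 7 + 5 + 4 = 16
Best route has total 2.

2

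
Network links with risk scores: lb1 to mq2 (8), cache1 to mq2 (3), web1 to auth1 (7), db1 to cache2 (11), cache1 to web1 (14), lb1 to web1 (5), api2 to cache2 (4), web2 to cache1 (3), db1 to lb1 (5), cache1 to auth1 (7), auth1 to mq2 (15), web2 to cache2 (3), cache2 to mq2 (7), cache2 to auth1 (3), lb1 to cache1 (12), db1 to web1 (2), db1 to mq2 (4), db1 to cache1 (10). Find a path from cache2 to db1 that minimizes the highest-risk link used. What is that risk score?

4

A few of the cache2→db1 routes:
cache2 → web2 → cache1 → mq2 → db1: max(3, 3, 3, 4) = 4
cache2 → web2 → cache1 → auth1 → web1 → lb1 → db1: max(3, 3, 7, 7, 5, 5) = 7
cache2 → auth1 → web1 → lb1 → db1: max(3, 7, 5, 5) = 7
cache2 → auth1 → web1 → db1: max(3, 7, 2) = 7
cache2 → auth1 → cache1 → mq2 → db1: max(3, 7, 3, 4) = 7
Best route has worst link 4.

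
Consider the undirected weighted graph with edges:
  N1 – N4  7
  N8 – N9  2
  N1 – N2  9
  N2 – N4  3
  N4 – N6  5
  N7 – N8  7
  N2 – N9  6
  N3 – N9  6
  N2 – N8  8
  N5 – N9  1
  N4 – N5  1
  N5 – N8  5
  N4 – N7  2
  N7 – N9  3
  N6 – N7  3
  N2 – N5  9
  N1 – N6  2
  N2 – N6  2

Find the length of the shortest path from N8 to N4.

4

Some routes from N8 to N4:
N8 -> N9 -> N7 -> N4: 2 + 3 + 2 = 7
N8 -> N5 -> N4: 5 + 1 = 6
N8 -> N9 -> N5 -> N4: 2 + 1 + 1 = 4
N8 -> N7 -> N4: 7 + 2 = 9
The minimum is 4.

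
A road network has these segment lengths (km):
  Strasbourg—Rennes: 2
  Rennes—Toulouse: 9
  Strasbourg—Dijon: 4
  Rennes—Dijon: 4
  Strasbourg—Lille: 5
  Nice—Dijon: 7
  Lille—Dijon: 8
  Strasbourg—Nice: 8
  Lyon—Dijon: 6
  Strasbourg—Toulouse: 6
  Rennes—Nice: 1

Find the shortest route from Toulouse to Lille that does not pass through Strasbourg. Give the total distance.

Routes from Toulouse to Lille avoiding Strasbourg:
Toulouse→Rennes→Dijon→Lille: 9 + 4 + 8 = 21
Toulouse→Rennes→Nice→Dijon→Lille: 9 + 1 + 7 + 8 = 25
Shortest: 21 km.

21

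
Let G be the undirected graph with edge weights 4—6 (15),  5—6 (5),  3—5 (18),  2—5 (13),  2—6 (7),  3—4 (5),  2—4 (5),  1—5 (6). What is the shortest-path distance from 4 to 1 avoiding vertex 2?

26

Paths from 4 to 1 avoiding 2:
4 -> 6 -> 5 -> 1: 15 + 5 + 6 = 26
4 -> 3 -> 5 -> 1: 5 + 18 + 6 = 29
Shortest: 26.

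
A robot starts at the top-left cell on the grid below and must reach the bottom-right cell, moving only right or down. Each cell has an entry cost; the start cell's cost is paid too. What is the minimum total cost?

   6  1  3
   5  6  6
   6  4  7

23

Best path: r0c0 r0c1 r0c2 r1c2 r2c2
Cost: 6 + 1 + 3 + 6 + 7 = 23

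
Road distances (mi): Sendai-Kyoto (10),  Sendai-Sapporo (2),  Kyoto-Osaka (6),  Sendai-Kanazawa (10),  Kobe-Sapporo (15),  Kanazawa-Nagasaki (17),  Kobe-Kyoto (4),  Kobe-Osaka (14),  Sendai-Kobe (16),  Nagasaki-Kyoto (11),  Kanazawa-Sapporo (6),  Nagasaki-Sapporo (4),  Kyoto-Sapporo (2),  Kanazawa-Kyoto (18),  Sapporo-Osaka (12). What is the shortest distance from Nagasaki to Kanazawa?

Comparing a few candidate routes:
Nagasaki→Sapporo→Sendai→Kanazawa: 4 + 2 + 10 = 16
Nagasaki→Kanazawa: 17
Nagasaki→Sapporo→Kanazawa: 4 + 6 = 10
Nagasaki→Kyoto→Sapporo→Kanazawa: 11 + 2 + 6 = 19
Shortest: 10 mi.

10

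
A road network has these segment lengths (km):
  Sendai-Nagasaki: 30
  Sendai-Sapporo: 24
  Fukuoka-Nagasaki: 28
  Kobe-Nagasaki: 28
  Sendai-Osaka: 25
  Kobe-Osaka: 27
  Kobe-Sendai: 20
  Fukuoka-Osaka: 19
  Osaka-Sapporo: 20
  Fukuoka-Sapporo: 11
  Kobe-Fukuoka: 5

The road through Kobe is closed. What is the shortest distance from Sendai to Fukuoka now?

35

Some routes from Sendai to Fukuoka avoiding Kobe:
Sendai-Osaka-Sapporo-Fukuoka: 25 + 20 + 11 = 56
Sendai-Sapporo-Fukuoka: 24 + 11 = 35
Sendai-Nagasaki-Fukuoka: 30 + 28 = 58
Sendai-Osaka-Fukuoka: 25 + 19 = 44
Best route has total 35 km.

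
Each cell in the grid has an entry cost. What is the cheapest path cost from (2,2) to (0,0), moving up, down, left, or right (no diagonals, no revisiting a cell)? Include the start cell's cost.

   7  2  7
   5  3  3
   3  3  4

Cheapest: [2,2]→[1,2]→[1,1]→[0,1]→[0,0]
  4 + 3 + 3 + 2 + 7 = 19

19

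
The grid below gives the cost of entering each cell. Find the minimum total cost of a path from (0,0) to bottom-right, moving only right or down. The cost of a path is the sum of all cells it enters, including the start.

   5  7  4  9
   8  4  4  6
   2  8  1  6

Take r0c0 -> r0c1 -> r0c2 -> r1c2 -> r2c2 -> r2c3 for a total of 5 + 7 + 4 + 4 + 1 + 6 = 27.
(Top row then right column would cost 37.)

27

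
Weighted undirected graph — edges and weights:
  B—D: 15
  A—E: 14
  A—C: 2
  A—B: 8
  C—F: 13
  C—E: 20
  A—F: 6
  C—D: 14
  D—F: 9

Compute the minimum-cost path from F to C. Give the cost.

Checking several routes:
F→D→C: 9 + 14 = 23
F→A→C: 6 + 2 = 8
F→C: 13
The minimum is 8.

8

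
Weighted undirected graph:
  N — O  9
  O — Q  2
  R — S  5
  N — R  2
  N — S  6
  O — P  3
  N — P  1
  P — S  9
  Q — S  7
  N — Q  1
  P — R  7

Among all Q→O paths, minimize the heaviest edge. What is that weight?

Some routes from Q to O:
Q-O: max(2) = 2
Q-N-P-O: max(1, 1, 3) = 3
Q-N-R-P-O: max(1, 2, 7, 3) = 7
Smallest bottleneck: 2.

2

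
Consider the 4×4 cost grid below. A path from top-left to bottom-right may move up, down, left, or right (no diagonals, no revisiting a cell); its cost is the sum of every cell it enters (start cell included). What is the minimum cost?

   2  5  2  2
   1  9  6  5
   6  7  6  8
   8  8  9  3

Best path: r0c0→r0c1→r0c2→r0c3→r1c3→r2c3→r3c3
Cost: 2 + 5 + 2 + 2 + 5 + 8 + 3 = 27

27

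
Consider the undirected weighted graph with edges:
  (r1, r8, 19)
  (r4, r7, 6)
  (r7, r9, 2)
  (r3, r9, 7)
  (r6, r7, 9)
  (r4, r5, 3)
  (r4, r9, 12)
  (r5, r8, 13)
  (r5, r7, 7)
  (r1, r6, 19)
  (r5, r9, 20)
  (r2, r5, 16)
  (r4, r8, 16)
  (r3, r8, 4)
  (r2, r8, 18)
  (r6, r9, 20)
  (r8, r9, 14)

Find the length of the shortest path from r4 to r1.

34

Checking several routes:
r4 - r8 - r1: 16 + 19 = 35
r4 - r5 - r8 - r1: 3 + 13 + 19 = 35
r4 - r7 - r6 - r1: 6 + 9 + 19 = 34
The minimum is 34.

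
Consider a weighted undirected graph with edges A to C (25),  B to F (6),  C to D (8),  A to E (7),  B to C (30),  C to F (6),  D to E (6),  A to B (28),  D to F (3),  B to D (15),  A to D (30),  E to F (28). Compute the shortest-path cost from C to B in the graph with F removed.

A few of the C→B routes:
C→B: 30
C→D→E→A→B: 8 + 6 + 7 + 28 = 49
C→A→E→D→B: 25 + 7 + 6 + 15 = 53
C→D→B: 8 + 15 = 23
C→A→B: 25 + 28 = 53
The minimum is 23.

23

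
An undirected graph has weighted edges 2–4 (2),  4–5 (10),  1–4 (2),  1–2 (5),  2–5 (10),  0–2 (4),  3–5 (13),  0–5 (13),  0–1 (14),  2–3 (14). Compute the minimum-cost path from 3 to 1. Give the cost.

18

Some routes from 3 to 1:
3 → 5 → 4 → 1: 13 + 10 + 2 = 25
3 → 2 → 4 → 1: 14 + 2 + 2 = 18
3 → 5 → 2 → 4 → 1: 13 + 10 + 2 + 2 = 27
3 → 2 → 1: 14 + 5 = 19
3 → 5 → 2 → 1: 13 + 10 + 5 = 28
Best route has total 18.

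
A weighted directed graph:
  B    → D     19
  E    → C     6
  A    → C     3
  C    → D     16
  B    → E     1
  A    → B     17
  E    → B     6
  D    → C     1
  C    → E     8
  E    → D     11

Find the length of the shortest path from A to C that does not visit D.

Routes from A to C avoiding D:
A-B-E-C: 17 + 1 + 6 = 24
A-C: 3
Best route has total 3.

3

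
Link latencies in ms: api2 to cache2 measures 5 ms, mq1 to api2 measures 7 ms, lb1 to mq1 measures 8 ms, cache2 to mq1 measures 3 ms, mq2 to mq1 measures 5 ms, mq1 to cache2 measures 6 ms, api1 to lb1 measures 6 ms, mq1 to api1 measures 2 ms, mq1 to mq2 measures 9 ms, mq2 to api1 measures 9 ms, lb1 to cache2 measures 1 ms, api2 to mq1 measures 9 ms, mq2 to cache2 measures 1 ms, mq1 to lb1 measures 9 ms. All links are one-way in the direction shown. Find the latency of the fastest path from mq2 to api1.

6

Paths from mq2 to api1:
mq2 → mq1 → api1: 5 + 2 = 7
mq2 → api1: 9
mq2 → cache2 → mq1 → api1: 1 + 3 + 2 = 6
Shortest: 6 ms.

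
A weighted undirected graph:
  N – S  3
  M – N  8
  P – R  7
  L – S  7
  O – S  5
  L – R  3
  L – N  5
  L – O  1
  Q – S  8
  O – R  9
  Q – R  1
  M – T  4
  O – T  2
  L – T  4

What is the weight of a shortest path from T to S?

A few of the T→S routes:
T-L-O-S: 4 + 1 + 5 = 10
T-O-S: 2 + 5 = 7
T-O-L-S: 2 + 1 + 7 = 10
T-O-L-N-S: 2 + 1 + 5 + 3 = 11
T-L-S: 4 + 7 = 11
T-L-N-S: 4 + 5 + 3 = 12
The minimum is 7.

7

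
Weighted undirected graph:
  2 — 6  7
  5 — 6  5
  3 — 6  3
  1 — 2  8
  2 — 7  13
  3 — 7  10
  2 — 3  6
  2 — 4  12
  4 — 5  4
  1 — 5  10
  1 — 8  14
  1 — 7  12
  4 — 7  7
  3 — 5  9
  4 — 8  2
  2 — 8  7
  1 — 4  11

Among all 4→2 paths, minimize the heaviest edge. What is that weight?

6

Comparing a few candidate routes:
4 -> 5 -> 6 -> 2: max(4, 5, 7) = 7
4 -> 5 -> 6 -> 3 -> 2: max(4, 5, 3, 6) = 6
4 -> 8 -> 2: max(2, 7) = 7
Best route has worst link 6.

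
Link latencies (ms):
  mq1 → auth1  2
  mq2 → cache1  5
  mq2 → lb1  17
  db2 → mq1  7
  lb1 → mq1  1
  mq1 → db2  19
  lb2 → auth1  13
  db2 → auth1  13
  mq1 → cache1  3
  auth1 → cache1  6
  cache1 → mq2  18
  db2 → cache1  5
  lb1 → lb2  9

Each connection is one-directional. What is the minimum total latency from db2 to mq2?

Candidate routes:
db2 -> mq1 -> auth1 -> cache1 -> mq2: 7 + 2 + 6 + 18 = 33
db2 -> auth1 -> cache1 -> mq2: 13 + 6 + 18 = 37
db2 -> mq1 -> cache1 -> mq2: 7 + 3 + 18 = 28
db2 -> cache1 -> mq2: 5 + 18 = 23
The minimum is 23 ms.

23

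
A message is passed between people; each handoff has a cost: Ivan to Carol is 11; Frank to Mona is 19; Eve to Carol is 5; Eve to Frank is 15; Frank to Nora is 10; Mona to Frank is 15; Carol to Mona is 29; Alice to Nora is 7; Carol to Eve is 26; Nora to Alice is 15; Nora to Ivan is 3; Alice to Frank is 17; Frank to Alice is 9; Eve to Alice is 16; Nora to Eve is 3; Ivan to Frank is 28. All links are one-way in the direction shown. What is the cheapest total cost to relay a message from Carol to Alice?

Comparing a few candidate routes:
Carol→Eve→Frank→Nora→Alice: 26 + 15 + 10 + 15 = 66
Carol→Eve→Frank→Alice: 26 + 15 + 9 = 50
Carol→Mona→Frank→Alice: 29 + 15 + 9 = 53
Carol→Eve→Alice: 26 + 16 = 42
Shortest: 42.

42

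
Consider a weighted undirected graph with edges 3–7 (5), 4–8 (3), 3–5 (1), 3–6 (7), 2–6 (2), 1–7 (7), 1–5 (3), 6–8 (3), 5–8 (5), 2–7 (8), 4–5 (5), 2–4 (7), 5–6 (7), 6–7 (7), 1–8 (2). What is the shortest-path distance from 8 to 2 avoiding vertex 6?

10

Comparing a few candidate routes:
8→5→4→2: 5 + 5 + 7 = 17
8→4→2: 3 + 7 = 10
8→1→7→2: 2 + 7 + 8 = 17
8→1→5→4→2: 2 + 3 + 5 + 7 = 17
The minimum is 10.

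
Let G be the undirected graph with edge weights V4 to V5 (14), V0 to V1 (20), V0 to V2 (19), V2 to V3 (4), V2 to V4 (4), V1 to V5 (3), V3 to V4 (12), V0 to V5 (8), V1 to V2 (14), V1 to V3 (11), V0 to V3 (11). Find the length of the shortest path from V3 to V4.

Some routes from V3 to V4:
V3-V1-V2-V4: 11 + 14 + 4 = 29
V3-V4: 12
V3-V1-V5-V4: 11 + 3 + 14 = 28
V3-V2-V4: 4 + 4 = 8
The minimum is 8.

8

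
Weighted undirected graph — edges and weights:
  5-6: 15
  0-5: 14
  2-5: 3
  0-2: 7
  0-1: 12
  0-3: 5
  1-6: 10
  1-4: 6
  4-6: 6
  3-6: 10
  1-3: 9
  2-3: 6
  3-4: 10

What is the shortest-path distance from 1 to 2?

15

Comparing a few candidate routes:
1 → 3 → 0 → 2: 9 + 5 + 7 = 21
1 → 3 → 2: 9 + 6 = 15
1 → 0 → 2: 12 + 7 = 19
Shortest: 15.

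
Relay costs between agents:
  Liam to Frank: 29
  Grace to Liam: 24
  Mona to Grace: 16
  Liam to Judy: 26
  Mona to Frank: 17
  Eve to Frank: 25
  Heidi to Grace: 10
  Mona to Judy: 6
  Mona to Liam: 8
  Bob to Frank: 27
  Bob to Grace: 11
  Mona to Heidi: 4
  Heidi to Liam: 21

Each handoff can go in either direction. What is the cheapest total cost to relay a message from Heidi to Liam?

A few of the Heidi→Liam routes:
Heidi→Grace→Mona→Liam: 10 + 16 + 8 = 34
Heidi→Mona→Liam: 4 + 8 = 12
Heidi→Liam: 21
Heidi→Grace→Liam: 10 + 24 = 34
Shortest: 12.

12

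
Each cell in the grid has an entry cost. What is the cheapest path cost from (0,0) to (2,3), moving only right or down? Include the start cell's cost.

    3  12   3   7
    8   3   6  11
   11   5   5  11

35

Best path: r0c0 r1c0 r1c1 r2c1 r2c2 r2c3
Cost: 3 + 8 + 3 + 5 + 5 + 11 = 35
For comparison, the top-then-right route costs 47.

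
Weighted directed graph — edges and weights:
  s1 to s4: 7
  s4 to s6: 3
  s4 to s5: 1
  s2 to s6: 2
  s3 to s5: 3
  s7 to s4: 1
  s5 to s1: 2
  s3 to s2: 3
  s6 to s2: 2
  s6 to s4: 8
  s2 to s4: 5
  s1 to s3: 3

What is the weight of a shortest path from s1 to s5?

Routes from s1 to s5:
s1 - s4 - s5: 7 + 1 = 8
s1 - s3 - s2 - s6 - s4 - s5: 3 + 3 + 2 + 8 + 1 = 17
s1 - s3 - s5: 3 + 3 = 6
s1 - s3 - s2 - s4 - s5: 3 + 3 + 5 + 1 = 12
The minimum is 6.

6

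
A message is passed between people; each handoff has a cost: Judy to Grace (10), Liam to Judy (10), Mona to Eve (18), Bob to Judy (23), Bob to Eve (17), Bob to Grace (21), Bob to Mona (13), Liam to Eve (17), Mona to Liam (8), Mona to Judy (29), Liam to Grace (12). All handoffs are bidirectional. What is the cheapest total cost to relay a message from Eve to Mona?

Some routes from Eve to Mona:
Eve→Bob→Mona: 17 + 13 = 30
Eve→Liam→Mona: 17 + 8 = 25
Eve→Liam→Judy→Mona: 17 + 10 + 29 = 56
Eve→Mona: 18
The minimum is 18.

18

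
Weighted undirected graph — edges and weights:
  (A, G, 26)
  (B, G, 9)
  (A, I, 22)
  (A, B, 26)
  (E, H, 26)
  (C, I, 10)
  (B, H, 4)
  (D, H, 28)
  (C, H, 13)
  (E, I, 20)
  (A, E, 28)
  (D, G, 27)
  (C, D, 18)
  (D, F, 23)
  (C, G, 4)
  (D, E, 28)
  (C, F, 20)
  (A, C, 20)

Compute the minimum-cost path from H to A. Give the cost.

30

Checking several routes:
H -> B -> G -> C -> A: 4 + 9 + 4 + 20 = 37
H -> B -> A: 4 + 26 = 30
H -> C -> A: 13 + 20 = 33
The minimum is 30.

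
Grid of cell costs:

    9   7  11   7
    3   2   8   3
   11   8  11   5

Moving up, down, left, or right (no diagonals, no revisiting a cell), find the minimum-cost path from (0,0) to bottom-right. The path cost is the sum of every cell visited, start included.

30

Best path: (0,0) → (1,0) → (1,1) → (1,2) → (1,3) → (2,3)
Cost: 9 + 3 + 2 + 8 + 3 + 5 = 30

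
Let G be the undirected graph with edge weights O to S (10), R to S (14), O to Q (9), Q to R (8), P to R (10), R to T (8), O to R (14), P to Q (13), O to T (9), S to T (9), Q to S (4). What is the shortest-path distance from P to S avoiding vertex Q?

24

Some routes from P to S avoiding Q:
P→R→O→S: 10 + 14 + 10 = 34
P→R→S: 10 + 14 = 24
P→R→T→S: 10 + 8 + 9 = 27
Shortest: 24.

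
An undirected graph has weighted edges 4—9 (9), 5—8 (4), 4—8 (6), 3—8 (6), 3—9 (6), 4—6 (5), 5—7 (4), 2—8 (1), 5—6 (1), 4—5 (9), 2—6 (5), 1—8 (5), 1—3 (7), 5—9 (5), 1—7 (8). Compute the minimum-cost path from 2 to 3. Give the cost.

A few of the 2→3 routes:
2 -> 6 -> 5 -> 8 -> 3: 5 + 1 + 4 + 6 = 16
2 -> 8 -> 4 -> 9 -> 3: 1 + 6 + 9 + 6 = 22
2 -> 8 -> 5 -> 9 -> 3: 1 + 4 + 5 + 6 = 16
2 -> 8 -> 3: 1 + 6 = 7
2 -> 8 -> 1 -> 3: 1 + 5 + 7 = 13
2 -> 6 -> 5 -> 9 -> 3: 5 + 1 + 5 + 6 = 17
The minimum is 7.

7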